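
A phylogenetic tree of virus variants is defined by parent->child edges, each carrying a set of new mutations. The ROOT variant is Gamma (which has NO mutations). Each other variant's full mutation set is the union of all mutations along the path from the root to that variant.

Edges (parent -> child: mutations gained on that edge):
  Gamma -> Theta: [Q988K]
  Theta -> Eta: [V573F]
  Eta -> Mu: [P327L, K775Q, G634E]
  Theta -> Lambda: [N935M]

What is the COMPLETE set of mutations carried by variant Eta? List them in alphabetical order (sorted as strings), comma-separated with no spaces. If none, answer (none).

At Gamma: gained [] -> total []
At Theta: gained ['Q988K'] -> total ['Q988K']
At Eta: gained ['V573F'] -> total ['Q988K', 'V573F']

Answer: Q988K,V573F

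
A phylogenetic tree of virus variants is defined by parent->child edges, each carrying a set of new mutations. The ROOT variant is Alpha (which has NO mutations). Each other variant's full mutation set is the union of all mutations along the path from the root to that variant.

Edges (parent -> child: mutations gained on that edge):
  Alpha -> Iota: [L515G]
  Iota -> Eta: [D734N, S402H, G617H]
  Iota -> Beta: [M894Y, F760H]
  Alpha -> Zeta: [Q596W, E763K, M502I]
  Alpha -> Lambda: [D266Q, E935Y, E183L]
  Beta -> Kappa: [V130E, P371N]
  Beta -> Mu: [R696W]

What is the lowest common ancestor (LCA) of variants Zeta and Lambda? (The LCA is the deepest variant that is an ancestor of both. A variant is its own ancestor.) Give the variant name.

Path from root to Zeta: Alpha -> Zeta
  ancestors of Zeta: {Alpha, Zeta}
Path from root to Lambda: Alpha -> Lambda
  ancestors of Lambda: {Alpha, Lambda}
Common ancestors: {Alpha}
Walk up from Lambda: Lambda (not in ancestors of Zeta), Alpha (in ancestors of Zeta)
Deepest common ancestor (LCA) = Alpha

Answer: Alpha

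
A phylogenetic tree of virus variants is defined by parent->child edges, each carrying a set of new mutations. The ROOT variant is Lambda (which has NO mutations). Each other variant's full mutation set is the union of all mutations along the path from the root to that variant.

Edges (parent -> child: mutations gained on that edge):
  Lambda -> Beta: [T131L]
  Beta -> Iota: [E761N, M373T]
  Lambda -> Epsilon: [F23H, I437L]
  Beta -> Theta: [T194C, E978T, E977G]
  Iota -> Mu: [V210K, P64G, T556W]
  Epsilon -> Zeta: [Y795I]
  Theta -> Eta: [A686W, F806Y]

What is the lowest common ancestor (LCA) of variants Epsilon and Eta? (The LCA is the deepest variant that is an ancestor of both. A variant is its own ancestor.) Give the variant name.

Path from root to Epsilon: Lambda -> Epsilon
  ancestors of Epsilon: {Lambda, Epsilon}
Path from root to Eta: Lambda -> Beta -> Theta -> Eta
  ancestors of Eta: {Lambda, Beta, Theta, Eta}
Common ancestors: {Lambda}
Walk up from Eta: Eta (not in ancestors of Epsilon), Theta (not in ancestors of Epsilon), Beta (not in ancestors of Epsilon), Lambda (in ancestors of Epsilon)
Deepest common ancestor (LCA) = Lambda

Answer: Lambda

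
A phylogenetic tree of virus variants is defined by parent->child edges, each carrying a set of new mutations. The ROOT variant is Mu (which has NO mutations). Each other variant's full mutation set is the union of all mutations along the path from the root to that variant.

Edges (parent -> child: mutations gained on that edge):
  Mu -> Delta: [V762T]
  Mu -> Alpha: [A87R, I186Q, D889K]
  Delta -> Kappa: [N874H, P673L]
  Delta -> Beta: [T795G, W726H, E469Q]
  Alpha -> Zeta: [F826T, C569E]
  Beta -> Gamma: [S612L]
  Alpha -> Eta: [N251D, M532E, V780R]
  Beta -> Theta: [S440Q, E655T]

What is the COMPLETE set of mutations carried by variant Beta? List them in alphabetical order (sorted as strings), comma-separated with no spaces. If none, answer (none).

Answer: E469Q,T795G,V762T,W726H

Derivation:
At Mu: gained [] -> total []
At Delta: gained ['V762T'] -> total ['V762T']
At Beta: gained ['T795G', 'W726H', 'E469Q'] -> total ['E469Q', 'T795G', 'V762T', 'W726H']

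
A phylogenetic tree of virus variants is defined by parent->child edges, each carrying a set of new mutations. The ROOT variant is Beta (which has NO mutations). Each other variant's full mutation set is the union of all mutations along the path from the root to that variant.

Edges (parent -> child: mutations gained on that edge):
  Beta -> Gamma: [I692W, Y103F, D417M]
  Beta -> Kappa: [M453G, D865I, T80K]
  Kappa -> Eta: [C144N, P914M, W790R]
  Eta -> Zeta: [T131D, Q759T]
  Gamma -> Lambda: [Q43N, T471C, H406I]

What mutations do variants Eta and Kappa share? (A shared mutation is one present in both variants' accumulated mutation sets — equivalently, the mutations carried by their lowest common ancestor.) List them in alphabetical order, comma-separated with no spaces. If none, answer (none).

Accumulating mutations along path to Eta:
  At Beta: gained [] -> total []
  At Kappa: gained ['M453G', 'D865I', 'T80K'] -> total ['D865I', 'M453G', 'T80K']
  At Eta: gained ['C144N', 'P914M', 'W790R'] -> total ['C144N', 'D865I', 'M453G', 'P914M', 'T80K', 'W790R']
Mutations(Eta) = ['C144N', 'D865I', 'M453G', 'P914M', 'T80K', 'W790R']
Accumulating mutations along path to Kappa:
  At Beta: gained [] -> total []
  At Kappa: gained ['M453G', 'D865I', 'T80K'] -> total ['D865I', 'M453G', 'T80K']
Mutations(Kappa) = ['D865I', 'M453G', 'T80K']
Intersection: ['C144N', 'D865I', 'M453G', 'P914M', 'T80K', 'W790R'] ∩ ['D865I', 'M453G', 'T80K'] = ['D865I', 'M453G', 'T80K']

Answer: D865I,M453G,T80K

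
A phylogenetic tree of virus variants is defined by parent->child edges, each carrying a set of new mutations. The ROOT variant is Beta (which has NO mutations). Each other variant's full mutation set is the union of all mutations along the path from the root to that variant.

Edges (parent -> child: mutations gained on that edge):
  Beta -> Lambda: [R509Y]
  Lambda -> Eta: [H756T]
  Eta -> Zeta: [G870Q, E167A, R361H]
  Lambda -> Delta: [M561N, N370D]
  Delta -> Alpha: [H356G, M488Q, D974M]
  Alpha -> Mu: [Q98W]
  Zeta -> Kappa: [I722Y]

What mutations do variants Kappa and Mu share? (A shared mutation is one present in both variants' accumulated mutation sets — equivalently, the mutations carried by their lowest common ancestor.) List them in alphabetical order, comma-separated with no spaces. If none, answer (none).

Accumulating mutations along path to Kappa:
  At Beta: gained [] -> total []
  At Lambda: gained ['R509Y'] -> total ['R509Y']
  At Eta: gained ['H756T'] -> total ['H756T', 'R509Y']
  At Zeta: gained ['G870Q', 'E167A', 'R361H'] -> total ['E167A', 'G870Q', 'H756T', 'R361H', 'R509Y']
  At Kappa: gained ['I722Y'] -> total ['E167A', 'G870Q', 'H756T', 'I722Y', 'R361H', 'R509Y']
Mutations(Kappa) = ['E167A', 'G870Q', 'H756T', 'I722Y', 'R361H', 'R509Y']
Accumulating mutations along path to Mu:
  At Beta: gained [] -> total []
  At Lambda: gained ['R509Y'] -> total ['R509Y']
  At Delta: gained ['M561N', 'N370D'] -> total ['M561N', 'N370D', 'R509Y']
  At Alpha: gained ['H356G', 'M488Q', 'D974M'] -> total ['D974M', 'H356G', 'M488Q', 'M561N', 'N370D', 'R509Y']
  At Mu: gained ['Q98W'] -> total ['D974M', 'H356G', 'M488Q', 'M561N', 'N370D', 'Q98W', 'R509Y']
Mutations(Mu) = ['D974M', 'H356G', 'M488Q', 'M561N', 'N370D', 'Q98W', 'R509Y']
Intersection: ['E167A', 'G870Q', 'H756T', 'I722Y', 'R361H', 'R509Y'] ∩ ['D974M', 'H356G', 'M488Q', 'M561N', 'N370D', 'Q98W', 'R509Y'] = ['R509Y']

Answer: R509Y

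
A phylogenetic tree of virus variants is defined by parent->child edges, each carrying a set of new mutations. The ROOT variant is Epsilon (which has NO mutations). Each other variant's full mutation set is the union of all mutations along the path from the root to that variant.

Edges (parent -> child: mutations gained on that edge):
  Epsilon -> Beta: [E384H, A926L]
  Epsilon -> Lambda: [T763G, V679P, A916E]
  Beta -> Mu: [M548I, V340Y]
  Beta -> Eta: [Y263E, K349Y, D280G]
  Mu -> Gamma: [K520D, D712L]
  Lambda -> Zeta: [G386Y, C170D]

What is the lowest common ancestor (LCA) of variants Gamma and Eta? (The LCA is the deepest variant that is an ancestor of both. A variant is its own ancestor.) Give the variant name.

Path from root to Gamma: Epsilon -> Beta -> Mu -> Gamma
  ancestors of Gamma: {Epsilon, Beta, Mu, Gamma}
Path from root to Eta: Epsilon -> Beta -> Eta
  ancestors of Eta: {Epsilon, Beta, Eta}
Common ancestors: {Epsilon, Beta}
Walk up from Eta: Eta (not in ancestors of Gamma), Beta (in ancestors of Gamma), Epsilon (in ancestors of Gamma)
Deepest common ancestor (LCA) = Beta

Answer: Beta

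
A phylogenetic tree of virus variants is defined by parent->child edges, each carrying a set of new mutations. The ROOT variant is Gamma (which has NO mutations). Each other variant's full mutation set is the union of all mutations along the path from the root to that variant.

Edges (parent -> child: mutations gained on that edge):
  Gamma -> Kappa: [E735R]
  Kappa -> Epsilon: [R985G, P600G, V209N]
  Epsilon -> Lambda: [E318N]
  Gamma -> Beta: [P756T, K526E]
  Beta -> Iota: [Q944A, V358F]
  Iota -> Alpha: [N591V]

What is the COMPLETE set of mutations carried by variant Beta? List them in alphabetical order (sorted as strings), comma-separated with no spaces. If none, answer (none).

Answer: K526E,P756T

Derivation:
At Gamma: gained [] -> total []
At Beta: gained ['P756T', 'K526E'] -> total ['K526E', 'P756T']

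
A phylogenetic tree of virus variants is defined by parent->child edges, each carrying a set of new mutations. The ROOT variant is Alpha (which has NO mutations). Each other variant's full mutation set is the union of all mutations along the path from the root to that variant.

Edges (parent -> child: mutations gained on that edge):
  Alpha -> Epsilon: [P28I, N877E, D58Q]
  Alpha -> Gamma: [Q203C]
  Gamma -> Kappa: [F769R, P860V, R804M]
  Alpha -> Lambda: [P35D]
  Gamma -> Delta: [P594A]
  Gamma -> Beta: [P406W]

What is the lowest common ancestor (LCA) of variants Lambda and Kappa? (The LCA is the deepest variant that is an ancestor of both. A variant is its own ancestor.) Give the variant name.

Path from root to Lambda: Alpha -> Lambda
  ancestors of Lambda: {Alpha, Lambda}
Path from root to Kappa: Alpha -> Gamma -> Kappa
  ancestors of Kappa: {Alpha, Gamma, Kappa}
Common ancestors: {Alpha}
Walk up from Kappa: Kappa (not in ancestors of Lambda), Gamma (not in ancestors of Lambda), Alpha (in ancestors of Lambda)
Deepest common ancestor (LCA) = Alpha

Answer: Alpha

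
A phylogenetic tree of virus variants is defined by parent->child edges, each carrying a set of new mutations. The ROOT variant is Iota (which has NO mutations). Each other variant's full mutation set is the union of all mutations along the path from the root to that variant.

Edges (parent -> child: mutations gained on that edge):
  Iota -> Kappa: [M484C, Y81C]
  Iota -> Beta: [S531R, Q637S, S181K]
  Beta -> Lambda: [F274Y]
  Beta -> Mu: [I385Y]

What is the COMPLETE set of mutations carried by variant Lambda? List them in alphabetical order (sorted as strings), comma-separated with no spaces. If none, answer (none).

Answer: F274Y,Q637S,S181K,S531R

Derivation:
At Iota: gained [] -> total []
At Beta: gained ['S531R', 'Q637S', 'S181K'] -> total ['Q637S', 'S181K', 'S531R']
At Lambda: gained ['F274Y'] -> total ['F274Y', 'Q637S', 'S181K', 'S531R']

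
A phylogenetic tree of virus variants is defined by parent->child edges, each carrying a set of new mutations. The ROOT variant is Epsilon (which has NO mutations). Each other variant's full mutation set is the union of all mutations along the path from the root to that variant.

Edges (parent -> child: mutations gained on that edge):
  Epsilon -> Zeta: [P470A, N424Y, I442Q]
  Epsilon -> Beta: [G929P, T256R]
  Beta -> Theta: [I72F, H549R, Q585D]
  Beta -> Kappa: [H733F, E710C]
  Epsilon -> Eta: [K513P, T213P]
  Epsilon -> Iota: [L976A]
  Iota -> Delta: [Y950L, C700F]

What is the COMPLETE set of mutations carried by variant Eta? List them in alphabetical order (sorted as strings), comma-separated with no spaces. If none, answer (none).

At Epsilon: gained [] -> total []
At Eta: gained ['K513P', 'T213P'] -> total ['K513P', 'T213P']

Answer: K513P,T213P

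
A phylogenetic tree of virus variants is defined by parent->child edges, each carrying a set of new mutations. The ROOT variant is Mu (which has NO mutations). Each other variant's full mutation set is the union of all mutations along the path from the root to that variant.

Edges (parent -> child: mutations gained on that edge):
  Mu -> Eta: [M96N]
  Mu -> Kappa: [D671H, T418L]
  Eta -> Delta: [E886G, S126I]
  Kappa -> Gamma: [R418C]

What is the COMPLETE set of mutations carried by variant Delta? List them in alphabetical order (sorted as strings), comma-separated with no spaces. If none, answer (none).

At Mu: gained [] -> total []
At Eta: gained ['M96N'] -> total ['M96N']
At Delta: gained ['E886G', 'S126I'] -> total ['E886G', 'M96N', 'S126I']

Answer: E886G,M96N,S126I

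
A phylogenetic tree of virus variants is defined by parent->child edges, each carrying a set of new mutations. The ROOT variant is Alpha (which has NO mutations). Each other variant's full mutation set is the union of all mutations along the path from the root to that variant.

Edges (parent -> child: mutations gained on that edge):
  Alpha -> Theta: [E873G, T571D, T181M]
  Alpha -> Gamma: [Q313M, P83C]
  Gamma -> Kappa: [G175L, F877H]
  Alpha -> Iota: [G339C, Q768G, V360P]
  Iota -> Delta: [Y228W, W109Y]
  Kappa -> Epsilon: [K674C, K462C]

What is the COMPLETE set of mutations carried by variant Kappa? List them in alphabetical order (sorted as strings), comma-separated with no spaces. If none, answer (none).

Answer: F877H,G175L,P83C,Q313M

Derivation:
At Alpha: gained [] -> total []
At Gamma: gained ['Q313M', 'P83C'] -> total ['P83C', 'Q313M']
At Kappa: gained ['G175L', 'F877H'] -> total ['F877H', 'G175L', 'P83C', 'Q313M']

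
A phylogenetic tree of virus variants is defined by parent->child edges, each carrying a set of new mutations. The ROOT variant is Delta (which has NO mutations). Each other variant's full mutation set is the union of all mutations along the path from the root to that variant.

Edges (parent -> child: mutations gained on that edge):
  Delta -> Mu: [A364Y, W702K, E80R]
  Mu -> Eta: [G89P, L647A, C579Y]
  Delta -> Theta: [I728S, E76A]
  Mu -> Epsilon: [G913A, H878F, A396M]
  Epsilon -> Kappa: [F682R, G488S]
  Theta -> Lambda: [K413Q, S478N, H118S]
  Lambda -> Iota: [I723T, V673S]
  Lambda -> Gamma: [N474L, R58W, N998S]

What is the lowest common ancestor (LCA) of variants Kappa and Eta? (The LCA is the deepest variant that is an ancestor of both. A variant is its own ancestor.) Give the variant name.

Path from root to Kappa: Delta -> Mu -> Epsilon -> Kappa
  ancestors of Kappa: {Delta, Mu, Epsilon, Kappa}
Path from root to Eta: Delta -> Mu -> Eta
  ancestors of Eta: {Delta, Mu, Eta}
Common ancestors: {Delta, Mu}
Walk up from Eta: Eta (not in ancestors of Kappa), Mu (in ancestors of Kappa), Delta (in ancestors of Kappa)
Deepest common ancestor (LCA) = Mu

Answer: Mu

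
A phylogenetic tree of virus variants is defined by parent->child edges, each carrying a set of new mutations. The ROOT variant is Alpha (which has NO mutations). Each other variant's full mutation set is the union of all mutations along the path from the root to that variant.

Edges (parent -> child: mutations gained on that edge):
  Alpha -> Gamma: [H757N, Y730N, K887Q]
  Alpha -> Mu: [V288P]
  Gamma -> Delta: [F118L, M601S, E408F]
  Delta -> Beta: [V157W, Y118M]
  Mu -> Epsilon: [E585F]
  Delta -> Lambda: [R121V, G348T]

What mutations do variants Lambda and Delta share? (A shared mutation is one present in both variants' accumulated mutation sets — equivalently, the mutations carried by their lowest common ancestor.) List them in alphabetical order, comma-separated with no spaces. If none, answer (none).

Answer: E408F,F118L,H757N,K887Q,M601S,Y730N

Derivation:
Accumulating mutations along path to Lambda:
  At Alpha: gained [] -> total []
  At Gamma: gained ['H757N', 'Y730N', 'K887Q'] -> total ['H757N', 'K887Q', 'Y730N']
  At Delta: gained ['F118L', 'M601S', 'E408F'] -> total ['E408F', 'F118L', 'H757N', 'K887Q', 'M601S', 'Y730N']
  At Lambda: gained ['R121V', 'G348T'] -> total ['E408F', 'F118L', 'G348T', 'H757N', 'K887Q', 'M601S', 'R121V', 'Y730N']
Mutations(Lambda) = ['E408F', 'F118L', 'G348T', 'H757N', 'K887Q', 'M601S', 'R121V', 'Y730N']
Accumulating mutations along path to Delta:
  At Alpha: gained [] -> total []
  At Gamma: gained ['H757N', 'Y730N', 'K887Q'] -> total ['H757N', 'K887Q', 'Y730N']
  At Delta: gained ['F118L', 'M601S', 'E408F'] -> total ['E408F', 'F118L', 'H757N', 'K887Q', 'M601S', 'Y730N']
Mutations(Delta) = ['E408F', 'F118L', 'H757N', 'K887Q', 'M601S', 'Y730N']
Intersection: ['E408F', 'F118L', 'G348T', 'H757N', 'K887Q', 'M601S', 'R121V', 'Y730N'] ∩ ['E408F', 'F118L', 'H757N', 'K887Q', 'M601S', 'Y730N'] = ['E408F', 'F118L', 'H757N', 'K887Q', 'M601S', 'Y730N']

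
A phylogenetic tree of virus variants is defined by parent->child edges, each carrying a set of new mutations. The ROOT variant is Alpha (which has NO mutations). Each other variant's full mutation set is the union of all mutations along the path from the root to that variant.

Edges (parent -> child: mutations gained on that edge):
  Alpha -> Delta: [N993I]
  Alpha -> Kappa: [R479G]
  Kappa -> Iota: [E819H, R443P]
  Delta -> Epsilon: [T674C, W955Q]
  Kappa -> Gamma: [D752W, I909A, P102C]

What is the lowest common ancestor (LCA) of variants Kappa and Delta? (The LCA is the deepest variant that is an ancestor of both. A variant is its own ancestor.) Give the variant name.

Path from root to Kappa: Alpha -> Kappa
  ancestors of Kappa: {Alpha, Kappa}
Path from root to Delta: Alpha -> Delta
  ancestors of Delta: {Alpha, Delta}
Common ancestors: {Alpha}
Walk up from Delta: Delta (not in ancestors of Kappa), Alpha (in ancestors of Kappa)
Deepest common ancestor (LCA) = Alpha

Answer: Alpha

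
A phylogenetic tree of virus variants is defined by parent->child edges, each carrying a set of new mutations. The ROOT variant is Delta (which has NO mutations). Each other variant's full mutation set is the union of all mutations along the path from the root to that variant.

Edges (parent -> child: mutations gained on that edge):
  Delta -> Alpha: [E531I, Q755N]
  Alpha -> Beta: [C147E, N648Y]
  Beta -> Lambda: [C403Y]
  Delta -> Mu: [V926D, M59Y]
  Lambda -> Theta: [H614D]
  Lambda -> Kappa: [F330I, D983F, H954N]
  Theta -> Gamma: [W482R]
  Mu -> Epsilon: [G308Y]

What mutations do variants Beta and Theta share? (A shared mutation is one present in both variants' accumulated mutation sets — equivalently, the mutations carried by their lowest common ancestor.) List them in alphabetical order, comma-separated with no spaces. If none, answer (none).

Accumulating mutations along path to Beta:
  At Delta: gained [] -> total []
  At Alpha: gained ['E531I', 'Q755N'] -> total ['E531I', 'Q755N']
  At Beta: gained ['C147E', 'N648Y'] -> total ['C147E', 'E531I', 'N648Y', 'Q755N']
Mutations(Beta) = ['C147E', 'E531I', 'N648Y', 'Q755N']
Accumulating mutations along path to Theta:
  At Delta: gained [] -> total []
  At Alpha: gained ['E531I', 'Q755N'] -> total ['E531I', 'Q755N']
  At Beta: gained ['C147E', 'N648Y'] -> total ['C147E', 'E531I', 'N648Y', 'Q755N']
  At Lambda: gained ['C403Y'] -> total ['C147E', 'C403Y', 'E531I', 'N648Y', 'Q755N']
  At Theta: gained ['H614D'] -> total ['C147E', 'C403Y', 'E531I', 'H614D', 'N648Y', 'Q755N']
Mutations(Theta) = ['C147E', 'C403Y', 'E531I', 'H614D', 'N648Y', 'Q755N']
Intersection: ['C147E', 'E531I', 'N648Y', 'Q755N'] ∩ ['C147E', 'C403Y', 'E531I', 'H614D', 'N648Y', 'Q755N'] = ['C147E', 'E531I', 'N648Y', 'Q755N']

Answer: C147E,E531I,N648Y,Q755N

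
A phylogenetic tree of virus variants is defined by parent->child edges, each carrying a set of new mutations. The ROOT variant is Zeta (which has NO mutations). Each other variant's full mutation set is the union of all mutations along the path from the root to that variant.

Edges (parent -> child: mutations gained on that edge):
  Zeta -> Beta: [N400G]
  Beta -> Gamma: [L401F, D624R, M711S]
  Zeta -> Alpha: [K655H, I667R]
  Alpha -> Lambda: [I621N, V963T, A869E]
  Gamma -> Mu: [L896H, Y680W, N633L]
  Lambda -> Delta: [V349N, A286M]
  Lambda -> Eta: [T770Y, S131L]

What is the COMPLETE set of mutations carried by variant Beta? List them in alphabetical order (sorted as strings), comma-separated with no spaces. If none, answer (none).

Answer: N400G

Derivation:
At Zeta: gained [] -> total []
At Beta: gained ['N400G'] -> total ['N400G']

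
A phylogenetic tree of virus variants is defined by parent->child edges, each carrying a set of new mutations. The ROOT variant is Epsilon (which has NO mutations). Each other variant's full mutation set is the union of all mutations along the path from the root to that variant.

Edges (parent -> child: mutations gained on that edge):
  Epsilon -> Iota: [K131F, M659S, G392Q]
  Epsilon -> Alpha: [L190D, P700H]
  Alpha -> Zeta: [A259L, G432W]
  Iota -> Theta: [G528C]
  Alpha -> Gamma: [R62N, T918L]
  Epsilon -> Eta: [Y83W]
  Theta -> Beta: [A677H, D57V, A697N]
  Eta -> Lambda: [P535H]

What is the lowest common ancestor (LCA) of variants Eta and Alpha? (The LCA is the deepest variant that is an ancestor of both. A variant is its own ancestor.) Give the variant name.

Path from root to Eta: Epsilon -> Eta
  ancestors of Eta: {Epsilon, Eta}
Path from root to Alpha: Epsilon -> Alpha
  ancestors of Alpha: {Epsilon, Alpha}
Common ancestors: {Epsilon}
Walk up from Alpha: Alpha (not in ancestors of Eta), Epsilon (in ancestors of Eta)
Deepest common ancestor (LCA) = Epsilon

Answer: Epsilon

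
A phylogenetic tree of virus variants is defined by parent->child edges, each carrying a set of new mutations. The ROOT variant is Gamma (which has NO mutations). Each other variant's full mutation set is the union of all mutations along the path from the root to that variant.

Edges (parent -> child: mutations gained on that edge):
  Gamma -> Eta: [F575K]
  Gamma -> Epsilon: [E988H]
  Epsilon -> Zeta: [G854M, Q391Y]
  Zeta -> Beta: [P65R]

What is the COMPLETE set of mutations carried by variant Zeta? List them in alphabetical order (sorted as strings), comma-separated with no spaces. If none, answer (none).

At Gamma: gained [] -> total []
At Epsilon: gained ['E988H'] -> total ['E988H']
At Zeta: gained ['G854M', 'Q391Y'] -> total ['E988H', 'G854M', 'Q391Y']

Answer: E988H,G854M,Q391Y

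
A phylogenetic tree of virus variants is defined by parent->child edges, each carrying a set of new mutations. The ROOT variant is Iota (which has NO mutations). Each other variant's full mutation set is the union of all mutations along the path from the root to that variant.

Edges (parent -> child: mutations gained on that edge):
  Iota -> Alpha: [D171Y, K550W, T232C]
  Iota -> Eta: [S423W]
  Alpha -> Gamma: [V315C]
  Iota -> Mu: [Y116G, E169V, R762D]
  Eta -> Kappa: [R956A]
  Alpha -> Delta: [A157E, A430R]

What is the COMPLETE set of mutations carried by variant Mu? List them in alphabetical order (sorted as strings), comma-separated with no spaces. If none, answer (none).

Answer: E169V,R762D,Y116G

Derivation:
At Iota: gained [] -> total []
At Mu: gained ['Y116G', 'E169V', 'R762D'] -> total ['E169V', 'R762D', 'Y116G']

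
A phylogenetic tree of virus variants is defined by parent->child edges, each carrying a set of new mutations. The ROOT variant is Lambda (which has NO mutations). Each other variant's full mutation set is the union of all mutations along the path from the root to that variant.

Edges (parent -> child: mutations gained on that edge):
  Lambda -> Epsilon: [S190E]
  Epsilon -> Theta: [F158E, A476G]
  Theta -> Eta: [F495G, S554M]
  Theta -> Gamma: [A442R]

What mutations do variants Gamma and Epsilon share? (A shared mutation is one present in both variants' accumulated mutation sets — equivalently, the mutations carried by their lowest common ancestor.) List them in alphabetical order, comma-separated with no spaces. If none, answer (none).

Accumulating mutations along path to Gamma:
  At Lambda: gained [] -> total []
  At Epsilon: gained ['S190E'] -> total ['S190E']
  At Theta: gained ['F158E', 'A476G'] -> total ['A476G', 'F158E', 'S190E']
  At Gamma: gained ['A442R'] -> total ['A442R', 'A476G', 'F158E', 'S190E']
Mutations(Gamma) = ['A442R', 'A476G', 'F158E', 'S190E']
Accumulating mutations along path to Epsilon:
  At Lambda: gained [] -> total []
  At Epsilon: gained ['S190E'] -> total ['S190E']
Mutations(Epsilon) = ['S190E']
Intersection: ['A442R', 'A476G', 'F158E', 'S190E'] ∩ ['S190E'] = ['S190E']

Answer: S190E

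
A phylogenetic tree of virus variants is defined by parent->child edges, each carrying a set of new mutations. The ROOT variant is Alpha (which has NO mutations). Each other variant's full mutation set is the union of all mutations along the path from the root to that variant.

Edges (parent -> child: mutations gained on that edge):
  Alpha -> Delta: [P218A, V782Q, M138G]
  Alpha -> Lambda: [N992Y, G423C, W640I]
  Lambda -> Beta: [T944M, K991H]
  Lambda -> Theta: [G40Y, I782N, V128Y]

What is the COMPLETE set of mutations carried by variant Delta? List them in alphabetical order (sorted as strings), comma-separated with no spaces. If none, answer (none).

At Alpha: gained [] -> total []
At Delta: gained ['P218A', 'V782Q', 'M138G'] -> total ['M138G', 'P218A', 'V782Q']

Answer: M138G,P218A,V782Q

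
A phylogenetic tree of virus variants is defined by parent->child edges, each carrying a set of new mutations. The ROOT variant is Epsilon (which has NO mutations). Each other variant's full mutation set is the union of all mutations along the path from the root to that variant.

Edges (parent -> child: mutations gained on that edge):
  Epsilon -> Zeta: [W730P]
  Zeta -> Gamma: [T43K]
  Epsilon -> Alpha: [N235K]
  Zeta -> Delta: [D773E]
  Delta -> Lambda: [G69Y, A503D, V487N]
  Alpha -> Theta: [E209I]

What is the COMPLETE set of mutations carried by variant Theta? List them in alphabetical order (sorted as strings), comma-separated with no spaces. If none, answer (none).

Answer: E209I,N235K

Derivation:
At Epsilon: gained [] -> total []
At Alpha: gained ['N235K'] -> total ['N235K']
At Theta: gained ['E209I'] -> total ['E209I', 'N235K']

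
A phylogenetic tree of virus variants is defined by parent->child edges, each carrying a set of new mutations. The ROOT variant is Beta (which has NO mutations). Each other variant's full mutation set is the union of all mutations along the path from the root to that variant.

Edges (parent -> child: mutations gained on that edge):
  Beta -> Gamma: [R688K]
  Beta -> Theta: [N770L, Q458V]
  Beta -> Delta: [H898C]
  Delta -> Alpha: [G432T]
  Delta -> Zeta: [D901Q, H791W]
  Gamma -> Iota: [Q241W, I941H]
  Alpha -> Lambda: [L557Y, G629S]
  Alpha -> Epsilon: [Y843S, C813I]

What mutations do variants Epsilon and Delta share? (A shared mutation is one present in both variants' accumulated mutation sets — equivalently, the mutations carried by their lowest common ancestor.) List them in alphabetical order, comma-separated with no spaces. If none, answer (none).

Accumulating mutations along path to Epsilon:
  At Beta: gained [] -> total []
  At Delta: gained ['H898C'] -> total ['H898C']
  At Alpha: gained ['G432T'] -> total ['G432T', 'H898C']
  At Epsilon: gained ['Y843S', 'C813I'] -> total ['C813I', 'G432T', 'H898C', 'Y843S']
Mutations(Epsilon) = ['C813I', 'G432T', 'H898C', 'Y843S']
Accumulating mutations along path to Delta:
  At Beta: gained [] -> total []
  At Delta: gained ['H898C'] -> total ['H898C']
Mutations(Delta) = ['H898C']
Intersection: ['C813I', 'G432T', 'H898C', 'Y843S'] ∩ ['H898C'] = ['H898C']

Answer: H898C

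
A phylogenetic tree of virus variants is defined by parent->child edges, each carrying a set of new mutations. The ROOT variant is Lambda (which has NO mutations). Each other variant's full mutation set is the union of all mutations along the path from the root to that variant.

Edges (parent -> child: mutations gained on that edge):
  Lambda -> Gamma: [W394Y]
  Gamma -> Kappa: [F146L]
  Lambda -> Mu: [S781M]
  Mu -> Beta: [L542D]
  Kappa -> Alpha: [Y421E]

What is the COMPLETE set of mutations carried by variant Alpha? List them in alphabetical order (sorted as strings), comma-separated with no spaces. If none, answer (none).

At Lambda: gained [] -> total []
At Gamma: gained ['W394Y'] -> total ['W394Y']
At Kappa: gained ['F146L'] -> total ['F146L', 'W394Y']
At Alpha: gained ['Y421E'] -> total ['F146L', 'W394Y', 'Y421E']

Answer: F146L,W394Y,Y421E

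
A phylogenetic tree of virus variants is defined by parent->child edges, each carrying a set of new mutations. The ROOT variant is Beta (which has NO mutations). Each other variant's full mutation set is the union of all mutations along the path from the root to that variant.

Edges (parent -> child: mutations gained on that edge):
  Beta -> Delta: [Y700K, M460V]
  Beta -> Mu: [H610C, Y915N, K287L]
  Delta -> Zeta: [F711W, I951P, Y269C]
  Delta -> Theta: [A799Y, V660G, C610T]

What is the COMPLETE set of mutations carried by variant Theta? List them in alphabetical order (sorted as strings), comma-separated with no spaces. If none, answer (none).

At Beta: gained [] -> total []
At Delta: gained ['Y700K', 'M460V'] -> total ['M460V', 'Y700K']
At Theta: gained ['A799Y', 'V660G', 'C610T'] -> total ['A799Y', 'C610T', 'M460V', 'V660G', 'Y700K']

Answer: A799Y,C610T,M460V,V660G,Y700K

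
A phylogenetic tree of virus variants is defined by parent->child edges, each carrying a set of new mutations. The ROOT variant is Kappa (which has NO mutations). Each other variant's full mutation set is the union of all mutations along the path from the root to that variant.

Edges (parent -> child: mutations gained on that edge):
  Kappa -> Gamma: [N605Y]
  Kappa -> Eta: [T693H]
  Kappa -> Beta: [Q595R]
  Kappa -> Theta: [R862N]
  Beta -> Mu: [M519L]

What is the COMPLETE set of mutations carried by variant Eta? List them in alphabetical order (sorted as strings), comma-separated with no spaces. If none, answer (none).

At Kappa: gained [] -> total []
At Eta: gained ['T693H'] -> total ['T693H']

Answer: T693H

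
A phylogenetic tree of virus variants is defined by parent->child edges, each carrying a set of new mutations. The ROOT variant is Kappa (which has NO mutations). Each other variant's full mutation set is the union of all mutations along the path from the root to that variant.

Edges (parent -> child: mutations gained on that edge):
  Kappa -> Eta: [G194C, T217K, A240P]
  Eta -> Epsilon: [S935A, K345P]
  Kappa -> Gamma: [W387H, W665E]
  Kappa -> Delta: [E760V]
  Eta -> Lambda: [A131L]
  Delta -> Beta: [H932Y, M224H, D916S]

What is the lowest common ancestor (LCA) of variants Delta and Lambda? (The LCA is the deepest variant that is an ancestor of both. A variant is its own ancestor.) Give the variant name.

Answer: Kappa

Derivation:
Path from root to Delta: Kappa -> Delta
  ancestors of Delta: {Kappa, Delta}
Path from root to Lambda: Kappa -> Eta -> Lambda
  ancestors of Lambda: {Kappa, Eta, Lambda}
Common ancestors: {Kappa}
Walk up from Lambda: Lambda (not in ancestors of Delta), Eta (not in ancestors of Delta), Kappa (in ancestors of Delta)
Deepest common ancestor (LCA) = Kappa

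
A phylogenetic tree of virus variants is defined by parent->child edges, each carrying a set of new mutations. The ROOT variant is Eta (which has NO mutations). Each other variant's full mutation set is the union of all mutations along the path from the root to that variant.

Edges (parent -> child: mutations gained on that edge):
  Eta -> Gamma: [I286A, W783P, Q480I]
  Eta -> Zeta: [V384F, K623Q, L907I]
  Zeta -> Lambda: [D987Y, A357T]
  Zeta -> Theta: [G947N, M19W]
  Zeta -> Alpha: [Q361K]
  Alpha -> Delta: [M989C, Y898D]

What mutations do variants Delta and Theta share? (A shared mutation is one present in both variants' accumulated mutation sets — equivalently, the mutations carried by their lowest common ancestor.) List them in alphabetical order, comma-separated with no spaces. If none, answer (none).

Answer: K623Q,L907I,V384F

Derivation:
Accumulating mutations along path to Delta:
  At Eta: gained [] -> total []
  At Zeta: gained ['V384F', 'K623Q', 'L907I'] -> total ['K623Q', 'L907I', 'V384F']
  At Alpha: gained ['Q361K'] -> total ['K623Q', 'L907I', 'Q361K', 'V384F']
  At Delta: gained ['M989C', 'Y898D'] -> total ['K623Q', 'L907I', 'M989C', 'Q361K', 'V384F', 'Y898D']
Mutations(Delta) = ['K623Q', 'L907I', 'M989C', 'Q361K', 'V384F', 'Y898D']
Accumulating mutations along path to Theta:
  At Eta: gained [] -> total []
  At Zeta: gained ['V384F', 'K623Q', 'L907I'] -> total ['K623Q', 'L907I', 'V384F']
  At Theta: gained ['G947N', 'M19W'] -> total ['G947N', 'K623Q', 'L907I', 'M19W', 'V384F']
Mutations(Theta) = ['G947N', 'K623Q', 'L907I', 'M19W', 'V384F']
Intersection: ['K623Q', 'L907I', 'M989C', 'Q361K', 'V384F', 'Y898D'] ∩ ['G947N', 'K623Q', 'L907I', 'M19W', 'V384F'] = ['K623Q', 'L907I', 'V384F']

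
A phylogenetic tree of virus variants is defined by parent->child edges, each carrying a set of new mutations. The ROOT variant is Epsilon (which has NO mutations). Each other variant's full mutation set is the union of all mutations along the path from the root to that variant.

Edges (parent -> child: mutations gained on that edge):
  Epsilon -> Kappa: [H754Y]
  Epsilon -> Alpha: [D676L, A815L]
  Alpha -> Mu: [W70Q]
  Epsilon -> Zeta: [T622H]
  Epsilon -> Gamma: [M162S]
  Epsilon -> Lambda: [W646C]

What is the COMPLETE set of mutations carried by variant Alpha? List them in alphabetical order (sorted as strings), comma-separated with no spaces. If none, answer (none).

At Epsilon: gained [] -> total []
At Alpha: gained ['D676L', 'A815L'] -> total ['A815L', 'D676L']

Answer: A815L,D676L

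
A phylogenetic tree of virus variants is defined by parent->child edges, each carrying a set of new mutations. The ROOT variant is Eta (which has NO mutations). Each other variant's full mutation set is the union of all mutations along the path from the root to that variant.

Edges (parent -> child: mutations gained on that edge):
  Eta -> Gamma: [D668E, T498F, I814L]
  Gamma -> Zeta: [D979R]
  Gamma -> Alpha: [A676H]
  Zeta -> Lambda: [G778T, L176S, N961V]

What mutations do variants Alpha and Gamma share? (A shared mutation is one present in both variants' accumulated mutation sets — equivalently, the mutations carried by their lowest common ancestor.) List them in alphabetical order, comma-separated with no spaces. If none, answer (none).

Answer: D668E,I814L,T498F

Derivation:
Accumulating mutations along path to Alpha:
  At Eta: gained [] -> total []
  At Gamma: gained ['D668E', 'T498F', 'I814L'] -> total ['D668E', 'I814L', 'T498F']
  At Alpha: gained ['A676H'] -> total ['A676H', 'D668E', 'I814L', 'T498F']
Mutations(Alpha) = ['A676H', 'D668E', 'I814L', 'T498F']
Accumulating mutations along path to Gamma:
  At Eta: gained [] -> total []
  At Gamma: gained ['D668E', 'T498F', 'I814L'] -> total ['D668E', 'I814L', 'T498F']
Mutations(Gamma) = ['D668E', 'I814L', 'T498F']
Intersection: ['A676H', 'D668E', 'I814L', 'T498F'] ∩ ['D668E', 'I814L', 'T498F'] = ['D668E', 'I814L', 'T498F']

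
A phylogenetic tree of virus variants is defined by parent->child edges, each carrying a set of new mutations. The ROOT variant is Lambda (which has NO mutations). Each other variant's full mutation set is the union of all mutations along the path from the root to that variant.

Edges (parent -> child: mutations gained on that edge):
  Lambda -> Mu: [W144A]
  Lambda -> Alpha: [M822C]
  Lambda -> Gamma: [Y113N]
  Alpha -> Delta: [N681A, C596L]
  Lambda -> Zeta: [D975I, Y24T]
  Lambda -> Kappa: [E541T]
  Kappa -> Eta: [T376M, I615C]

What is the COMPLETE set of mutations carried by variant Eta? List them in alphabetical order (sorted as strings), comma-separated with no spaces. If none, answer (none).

Answer: E541T,I615C,T376M

Derivation:
At Lambda: gained [] -> total []
At Kappa: gained ['E541T'] -> total ['E541T']
At Eta: gained ['T376M', 'I615C'] -> total ['E541T', 'I615C', 'T376M']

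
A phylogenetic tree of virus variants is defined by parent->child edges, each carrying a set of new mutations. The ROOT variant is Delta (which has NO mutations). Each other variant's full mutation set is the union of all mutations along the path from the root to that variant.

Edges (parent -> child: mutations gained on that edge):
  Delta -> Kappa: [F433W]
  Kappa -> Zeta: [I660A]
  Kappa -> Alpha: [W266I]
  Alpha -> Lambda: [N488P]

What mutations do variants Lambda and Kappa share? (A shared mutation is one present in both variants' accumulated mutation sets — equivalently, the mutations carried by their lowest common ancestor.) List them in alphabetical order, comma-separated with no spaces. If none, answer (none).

Accumulating mutations along path to Lambda:
  At Delta: gained [] -> total []
  At Kappa: gained ['F433W'] -> total ['F433W']
  At Alpha: gained ['W266I'] -> total ['F433W', 'W266I']
  At Lambda: gained ['N488P'] -> total ['F433W', 'N488P', 'W266I']
Mutations(Lambda) = ['F433W', 'N488P', 'W266I']
Accumulating mutations along path to Kappa:
  At Delta: gained [] -> total []
  At Kappa: gained ['F433W'] -> total ['F433W']
Mutations(Kappa) = ['F433W']
Intersection: ['F433W', 'N488P', 'W266I'] ∩ ['F433W'] = ['F433W']

Answer: F433W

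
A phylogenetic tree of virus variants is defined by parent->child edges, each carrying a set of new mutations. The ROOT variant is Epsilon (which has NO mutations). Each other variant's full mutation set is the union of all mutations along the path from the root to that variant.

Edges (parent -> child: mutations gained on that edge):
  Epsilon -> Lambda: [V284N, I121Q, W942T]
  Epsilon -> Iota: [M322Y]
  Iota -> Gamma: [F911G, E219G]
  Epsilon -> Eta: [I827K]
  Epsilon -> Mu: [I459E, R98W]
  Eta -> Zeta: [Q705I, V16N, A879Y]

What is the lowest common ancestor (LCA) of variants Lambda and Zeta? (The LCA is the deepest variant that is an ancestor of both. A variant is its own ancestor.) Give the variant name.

Path from root to Lambda: Epsilon -> Lambda
  ancestors of Lambda: {Epsilon, Lambda}
Path from root to Zeta: Epsilon -> Eta -> Zeta
  ancestors of Zeta: {Epsilon, Eta, Zeta}
Common ancestors: {Epsilon}
Walk up from Zeta: Zeta (not in ancestors of Lambda), Eta (not in ancestors of Lambda), Epsilon (in ancestors of Lambda)
Deepest common ancestor (LCA) = Epsilon

Answer: Epsilon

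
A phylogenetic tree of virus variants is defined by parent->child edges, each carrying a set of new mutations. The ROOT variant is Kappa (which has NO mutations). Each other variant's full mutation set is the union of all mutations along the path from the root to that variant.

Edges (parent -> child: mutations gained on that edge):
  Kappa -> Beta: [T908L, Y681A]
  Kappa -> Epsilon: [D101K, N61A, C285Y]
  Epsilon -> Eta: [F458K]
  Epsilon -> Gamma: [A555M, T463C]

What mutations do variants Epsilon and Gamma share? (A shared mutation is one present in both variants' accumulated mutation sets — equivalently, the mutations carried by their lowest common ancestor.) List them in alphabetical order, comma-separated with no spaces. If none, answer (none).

Accumulating mutations along path to Epsilon:
  At Kappa: gained [] -> total []
  At Epsilon: gained ['D101K', 'N61A', 'C285Y'] -> total ['C285Y', 'D101K', 'N61A']
Mutations(Epsilon) = ['C285Y', 'D101K', 'N61A']
Accumulating mutations along path to Gamma:
  At Kappa: gained [] -> total []
  At Epsilon: gained ['D101K', 'N61A', 'C285Y'] -> total ['C285Y', 'D101K', 'N61A']
  At Gamma: gained ['A555M', 'T463C'] -> total ['A555M', 'C285Y', 'D101K', 'N61A', 'T463C']
Mutations(Gamma) = ['A555M', 'C285Y', 'D101K', 'N61A', 'T463C']
Intersection: ['C285Y', 'D101K', 'N61A'] ∩ ['A555M', 'C285Y', 'D101K', 'N61A', 'T463C'] = ['C285Y', 'D101K', 'N61A']

Answer: C285Y,D101K,N61A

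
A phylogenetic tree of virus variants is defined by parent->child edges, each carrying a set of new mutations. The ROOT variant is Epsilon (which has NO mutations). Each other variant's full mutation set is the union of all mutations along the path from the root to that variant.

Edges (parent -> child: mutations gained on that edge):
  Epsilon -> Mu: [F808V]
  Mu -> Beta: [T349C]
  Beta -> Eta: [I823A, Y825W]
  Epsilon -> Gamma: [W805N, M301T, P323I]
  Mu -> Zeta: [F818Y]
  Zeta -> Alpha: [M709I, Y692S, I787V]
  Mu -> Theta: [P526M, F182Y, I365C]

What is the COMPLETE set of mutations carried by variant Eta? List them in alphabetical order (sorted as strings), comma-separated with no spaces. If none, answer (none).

Answer: F808V,I823A,T349C,Y825W

Derivation:
At Epsilon: gained [] -> total []
At Mu: gained ['F808V'] -> total ['F808V']
At Beta: gained ['T349C'] -> total ['F808V', 'T349C']
At Eta: gained ['I823A', 'Y825W'] -> total ['F808V', 'I823A', 'T349C', 'Y825W']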